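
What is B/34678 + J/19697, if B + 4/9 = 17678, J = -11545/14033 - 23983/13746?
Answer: 3473212524693185/6815131704320058 ≈ 0.50963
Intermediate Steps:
J = -17077621/6651642 (J = -11545*1/14033 - 23983*1/13746 = -11545/14033 - 827/474 = -17077621/6651642 ≈ -2.5674)
B = 159098/9 (B = -4/9 + 17678 = 159098/9 ≈ 17678.)
B/34678 + J/19697 = (159098/9)/34678 - 17077621/6651642/19697 = (159098/9)*(1/34678) - 17077621/6651642*1/19697 = 79549/156051 - 17077621/131017392474 = 3473212524693185/6815131704320058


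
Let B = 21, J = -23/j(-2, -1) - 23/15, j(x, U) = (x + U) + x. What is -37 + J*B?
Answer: 137/5 ≈ 27.400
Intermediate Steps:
j(x, U) = U + 2*x (j(x, U) = (U + x) + x = U + 2*x)
J = 46/15 (J = -23/(-1 + 2*(-2)) - 23/15 = -23/(-1 - 4) - 23*1/15 = -23/(-5) - 23/15 = -23*(-⅕) - 23/15 = 23/5 - 23/15 = 46/15 ≈ 3.0667)
-37 + J*B = -37 + (46/15)*21 = -37 + 322/5 = 137/5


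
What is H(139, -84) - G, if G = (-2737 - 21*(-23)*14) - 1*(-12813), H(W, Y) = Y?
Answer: -16922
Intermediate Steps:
G = 16838 (G = (-2737 + 483*14) + 12813 = (-2737 + 6762) + 12813 = 4025 + 12813 = 16838)
H(139, -84) - G = -84 - 1*16838 = -84 - 16838 = -16922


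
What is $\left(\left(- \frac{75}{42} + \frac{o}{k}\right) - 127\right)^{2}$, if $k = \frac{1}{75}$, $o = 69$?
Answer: $\frac{4990998609}{196} \approx 2.5464 \cdot 10^{7}$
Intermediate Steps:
$k = \frac{1}{75} \approx 0.013333$
$\left(\left(- \frac{75}{42} + \frac{o}{k}\right) - 127\right)^{2} = \left(\left(- \frac{75}{42} + 69 \frac{1}{\frac{1}{75}}\right) - 127\right)^{2} = \left(\left(\left(-75\right) \frac{1}{42} + 69 \cdot 75\right) - 127\right)^{2} = \left(\left(- \frac{25}{14} + 5175\right) - 127\right)^{2} = \left(\frac{72425}{14} - 127\right)^{2} = \left(\frac{70647}{14}\right)^{2} = \frac{4990998609}{196}$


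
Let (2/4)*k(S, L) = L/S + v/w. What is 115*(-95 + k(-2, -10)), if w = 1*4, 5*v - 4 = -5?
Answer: -19573/2 ≈ -9786.5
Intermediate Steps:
v = -⅕ (v = ⅘ + (⅕)*(-5) = ⅘ - 1 = -⅕ ≈ -0.20000)
w = 4
k(S, L) = -⅒ + 2*L/S (k(S, L) = 2*(L/S - ⅕/4) = 2*(L/S - ⅕*¼) = 2*(L/S - 1/20) = 2*(-1/20 + L/S) = -⅒ + 2*L/S)
115*(-95 + k(-2, -10)) = 115*(-95 + (⅒)*(-1*(-2) + 20*(-10))/(-2)) = 115*(-95 + (⅒)*(-½)*(2 - 200)) = 115*(-95 + (⅒)*(-½)*(-198)) = 115*(-95 + 99/10) = 115*(-851/10) = -19573/2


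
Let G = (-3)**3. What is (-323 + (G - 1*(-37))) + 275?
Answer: -38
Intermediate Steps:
G = -27
(-323 + (G - 1*(-37))) + 275 = (-323 + (-27 - 1*(-37))) + 275 = (-323 + (-27 + 37)) + 275 = (-323 + 10) + 275 = -313 + 275 = -38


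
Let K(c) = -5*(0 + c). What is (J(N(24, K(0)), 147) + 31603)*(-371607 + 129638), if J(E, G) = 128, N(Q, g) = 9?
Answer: -7677918339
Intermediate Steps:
K(c) = -5*c
(J(N(24, K(0)), 147) + 31603)*(-371607 + 129638) = (128 + 31603)*(-371607 + 129638) = 31731*(-241969) = -7677918339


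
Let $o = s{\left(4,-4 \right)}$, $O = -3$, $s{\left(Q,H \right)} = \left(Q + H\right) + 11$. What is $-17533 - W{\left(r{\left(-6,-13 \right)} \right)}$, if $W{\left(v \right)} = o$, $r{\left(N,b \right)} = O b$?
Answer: $-17544$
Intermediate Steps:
$s{\left(Q,H \right)} = 11 + H + Q$ ($s{\left(Q,H \right)} = \left(H + Q\right) + 11 = 11 + H + Q$)
$o = 11$ ($o = 11 - 4 + 4 = 11$)
$r{\left(N,b \right)} = - 3 b$
$W{\left(v \right)} = 11$
$-17533 - W{\left(r{\left(-6,-13 \right)} \right)} = -17533 - 11 = -17544$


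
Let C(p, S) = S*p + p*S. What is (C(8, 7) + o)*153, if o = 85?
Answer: 30141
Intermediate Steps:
C(p, S) = 2*S*p (C(p, S) = S*p + S*p = 2*S*p)
(C(8, 7) + o)*153 = (2*7*8 + 85)*153 = (112 + 85)*153 = 197*153 = 30141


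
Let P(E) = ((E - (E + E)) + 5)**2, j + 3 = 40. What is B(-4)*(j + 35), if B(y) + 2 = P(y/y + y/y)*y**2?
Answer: 10224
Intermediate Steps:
j = 37 (j = -3 + 40 = 37)
P(E) = (5 - E)**2 (P(E) = ((E - 2*E) + 5)**2 = (-E + 5)**2 = (5 - E)**2)
B(y) = -2 + 9*y**2 (B(y) = -2 + (-5 + (y/y + y/y))**2*y**2 = -2 + (-5 + (1 + 1))**2*y**2 = -2 + (-5 + 2)**2*y**2 = -2 + (-3)**2*y**2 = -2 + 9*y**2)
B(-4)*(j + 35) = (-2 + 9*(-4)**2)*(37 + 35) = (-2 + 9*16)*72 = (-2 + 144)*72 = 142*72 = 10224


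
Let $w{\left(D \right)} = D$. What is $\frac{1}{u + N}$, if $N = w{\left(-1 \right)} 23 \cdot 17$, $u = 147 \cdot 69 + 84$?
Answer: $\frac{1}{9836} \approx 0.00010167$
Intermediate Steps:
$u = 10227$ ($u = 10143 + 84 = 10227$)
$N = -391$ ($N = \left(-1\right) 23 \cdot 17 = \left(-23\right) 17 = -391$)
$\frac{1}{u + N} = \frac{1}{10227 - 391} = \frac{1}{9836}$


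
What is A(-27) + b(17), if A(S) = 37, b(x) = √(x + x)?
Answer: 37 + √34 ≈ 42.831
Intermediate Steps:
b(x) = √2*√x (b(x) = √(2*x) = √2*√x)
A(-27) + b(17) = 37 + √2*√17 = 37 + √34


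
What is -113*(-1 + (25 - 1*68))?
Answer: 4972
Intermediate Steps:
-113*(-1 + (25 - 1*68)) = -113*(-1 + (25 - 68)) = -113*(-1 - 43) = -113*(-44) = 4972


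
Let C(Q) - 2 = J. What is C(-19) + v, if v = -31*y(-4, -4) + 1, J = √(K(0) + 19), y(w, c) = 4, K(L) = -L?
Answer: -121 + √19 ≈ -116.64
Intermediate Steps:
J = √19 (J = √(-1*0 + 19) = √(0 + 19) = √19 ≈ 4.3589)
C(Q) = 2 + √19
v = -123 (v = -31*4 + 1 = -124 + 1 = -123)
C(-19) + v = (2 + √19) - 123 = -121 + √19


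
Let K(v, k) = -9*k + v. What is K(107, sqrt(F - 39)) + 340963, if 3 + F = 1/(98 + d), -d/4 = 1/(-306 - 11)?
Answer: 341070 - 9*I*sqrt(40534636610)/31070 ≈ 3.4107e+5 - 58.32*I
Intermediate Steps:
d = 4/317 (d = -4/(-306 - 11) = -4/(-317) = -4*(-1/317) = 4/317 ≈ 0.012618)
F = -92893/31070 (F = -3 + 1/(98 + 4/317) = -3 + 1/(31070/317) = -3 + 317/31070 = -92893/31070 ≈ -2.9898)
K(v, k) = v - 9*k
K(107, sqrt(F - 39)) + 340963 = (107 - 9*sqrt(-92893/31070 - 39)) + 340963 = (107 - 9*I*sqrt(40534636610)/31070) + 340963 = 341070 - 9*I*sqrt(40534636610)/31070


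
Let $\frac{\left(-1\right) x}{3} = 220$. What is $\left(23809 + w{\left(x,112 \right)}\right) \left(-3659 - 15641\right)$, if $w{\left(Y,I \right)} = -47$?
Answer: $-458606600$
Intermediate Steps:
$x = -660$ ($x = \left(-3\right) 220 = -660$)
$\left(23809 + w{\left(x,112 \right)}\right) \left(-3659 - 15641\right) = \left(23809 - 47\right) \left(-3659 - 15641\right) = 23762 \left(-19300\right) = -458606600$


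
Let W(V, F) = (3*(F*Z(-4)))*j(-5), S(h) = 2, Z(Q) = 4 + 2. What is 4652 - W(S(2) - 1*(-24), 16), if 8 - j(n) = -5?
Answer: 908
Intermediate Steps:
Z(Q) = 6
j(n) = 13 (j(n) = 8 - 1*(-5) = 8 + 5 = 13)
W(V, F) = 234*F (W(V, F) = (3*(F*6))*13 = (3*(6*F))*13 = (18*F)*13 = 234*F)
4652 - W(S(2) - 1*(-24), 16) = 4652 - 234*16 = 4652 - 1*3744 = 4652 - 3744 = 908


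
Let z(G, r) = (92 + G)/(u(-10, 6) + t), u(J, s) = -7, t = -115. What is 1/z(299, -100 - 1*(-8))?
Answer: -122/391 ≈ -0.31202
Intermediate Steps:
z(G, r) = -46/61 - G/122 (z(G, r) = (92 + G)/(-7 - 115) = (92 + G)/(-122) = (92 + G)*(-1/122) = -46/61 - G/122)
1/z(299, -100 - 1*(-8)) = 1/(-46/61 - 1/122*299) = 1/(-46/61 - 299/122) = 1/(-391/122) = -122/391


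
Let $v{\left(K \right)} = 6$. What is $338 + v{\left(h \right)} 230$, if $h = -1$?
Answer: $1718$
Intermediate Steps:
$338 + v{\left(h \right)} 230 = 338 + 6 \cdot 230 = 338 + 1380 = 1718$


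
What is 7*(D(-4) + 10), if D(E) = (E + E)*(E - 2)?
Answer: 406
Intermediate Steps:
D(E) = 2*E*(-2 + E) (D(E) = (2*E)*(-2 + E) = 2*E*(-2 + E))
7*(D(-4) + 10) = 7*(2*(-4)*(-2 - 4) + 10) = 7*(2*(-4)*(-6) + 10) = 7*(48 + 10) = 7*58 = 406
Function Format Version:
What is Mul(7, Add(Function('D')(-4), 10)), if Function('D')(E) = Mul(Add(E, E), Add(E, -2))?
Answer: 406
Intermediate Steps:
Function('D')(E) = Mul(2, E, Add(-2, E)) (Function('D')(E) = Mul(Mul(2, E), Add(-2, E)) = Mul(2, E, Add(-2, E)))
Mul(7, Add(Function('D')(-4), 10)) = Mul(7, Add(Mul(2, -4, Add(-2, -4)), 10)) = Mul(7, Add(Mul(2, -4, -6), 10)) = Mul(7, Add(48, 10)) = Mul(7, 58) = 406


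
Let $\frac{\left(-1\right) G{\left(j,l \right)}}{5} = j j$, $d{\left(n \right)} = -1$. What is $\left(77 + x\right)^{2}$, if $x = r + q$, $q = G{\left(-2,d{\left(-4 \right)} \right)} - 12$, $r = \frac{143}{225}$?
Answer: $\frac{105431824}{50625} \approx 2082.6$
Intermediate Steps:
$r = \frac{143}{225}$ ($r = 143 \cdot \frac{1}{225} = \frac{143}{225} \approx 0.63556$)
$G{\left(j,l \right)} = - 5 j^{2}$ ($G{\left(j,l \right)} = - 5 j j = - 5 j^{2}$)
$q = -32$ ($q = - 5 \left(-2\right)^{2} - 12 = \left(-5\right) 4 - 12 = -20 - 12 = -32$)
$x = - \frac{7057}{225}$ ($x = \frac{143}{225} - 32 = - \frac{7057}{225} \approx -31.364$)
$\left(77 + x\right)^{2} = \left(77 - \frac{7057}{225}\right)^{2} = \left(\frac{10268}{225}\right)^{2} = \frac{105431824}{50625}$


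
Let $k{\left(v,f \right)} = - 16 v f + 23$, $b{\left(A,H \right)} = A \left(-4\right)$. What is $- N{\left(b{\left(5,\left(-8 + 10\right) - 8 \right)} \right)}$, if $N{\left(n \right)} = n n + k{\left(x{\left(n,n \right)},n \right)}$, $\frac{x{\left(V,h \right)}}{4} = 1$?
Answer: $-1703$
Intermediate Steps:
$x{\left(V,h \right)} = 4$ ($x{\left(V,h \right)} = 4 \cdot 1 = 4$)
$b{\left(A,H \right)} = - 4 A$
$k{\left(v,f \right)} = 23 - 16 f v$ ($k{\left(v,f \right)} = - 16 f v + 23 = 23 - 16 f v$)
$N{\left(n \right)} = 23 + n^{2} - 64 n$ ($N{\left(n \right)} = n n - \left(-23 + 16 n 4\right) = n^{2} - \left(-23 + 64 n\right) = 23 + n^{2} - 64 n$)
$- N{\left(b{\left(5,\left(-8 + 10\right) - 8 \right)} \right)} = - (23 + \left(\left(-4\right) 5\right)^{2} - 64 \left(\left(-4\right) 5\right)) = - (23 + \left(-20\right)^{2} - -1280) = - (23 + 400 + 1280) = \left(-1\right) 1703 = -1703$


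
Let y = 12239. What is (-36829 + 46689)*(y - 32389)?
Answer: -198679000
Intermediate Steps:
(-36829 + 46689)*(y - 32389) = (-36829 + 46689)*(12239 - 32389) = 9860*(-20150) = -198679000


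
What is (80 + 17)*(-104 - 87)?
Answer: -18527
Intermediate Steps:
(80 + 17)*(-104 - 87) = 97*(-191) = -18527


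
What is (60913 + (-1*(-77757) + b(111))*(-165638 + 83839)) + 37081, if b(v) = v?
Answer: -6369426538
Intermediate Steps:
(60913 + (-1*(-77757) + b(111))*(-165638 + 83839)) + 37081 = (60913 + (-1*(-77757) + 111)*(-165638 + 83839)) + 37081 = (60913 + (77757 + 111)*(-81799)) + 37081 = (60913 + 77868*(-81799)) + 37081 = (60913 - 6369524532) + 37081 = -6369463619 + 37081 = -6369426538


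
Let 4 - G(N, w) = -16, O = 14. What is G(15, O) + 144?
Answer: 164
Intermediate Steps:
G(N, w) = 20 (G(N, w) = 4 - 1*(-16) = 4 + 16 = 20)
G(15, O) + 144 = 20 + 144 = 164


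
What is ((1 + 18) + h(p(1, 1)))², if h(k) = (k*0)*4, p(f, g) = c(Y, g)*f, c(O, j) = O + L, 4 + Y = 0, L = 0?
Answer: 361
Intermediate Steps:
Y = -4 (Y = -4 + 0 = -4)
c(O, j) = O (c(O, j) = O + 0 = O)
p(f, g) = -4*f
h(k) = 0 (h(k) = 0*4 = 0)
((1 + 18) + h(p(1, 1)))² = ((1 + 18) + 0)² = (19 + 0)² = 19² = 361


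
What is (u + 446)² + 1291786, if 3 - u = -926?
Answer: 3182411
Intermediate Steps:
u = 929 (u = 3 - 1*(-926) = 3 + 926 = 929)
(u + 446)² + 1291786 = (929 + 446)² + 1291786 = 1375² + 1291786 = 1890625 + 1291786 = 3182411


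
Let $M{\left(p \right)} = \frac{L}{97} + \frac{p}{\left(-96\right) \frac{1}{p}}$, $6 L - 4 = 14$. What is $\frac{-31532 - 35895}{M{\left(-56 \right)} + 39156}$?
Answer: $- \frac{19621257}{11384899} \approx -1.7234$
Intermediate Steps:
$L = 3$ ($L = \frac{2}{3} + \frac{1}{6} \cdot 14 = \frac{2}{3} + \frac{7}{3} = 3$)
$M{\left(p \right)} = \frac{3}{97} - \frac{p^{2}}{96}$ ($M{\left(p \right)} = \frac{3}{97} + \frac{p}{\left(-96\right) \frac{1}{p}} = 3 \cdot \frac{1}{97} + p \left(- \frac{p}{96}\right) = \frac{3}{97} - \frac{p^{2}}{96}$)
$\frac{-31532 - 35895}{M{\left(-56 \right)} + 39156} = \frac{-31532 - 35895}{\left(\frac{3}{97} - \frac{\left(-56\right)^{2}}{96}\right) + 39156} = - \frac{67427}{\left(\frac{3}{97} - \frac{98}{3}\right) + 39156} = - \frac{67427}{- \frac{9497}{291} + 39156} = - \frac{67427}{\frac{11384899}{291}} = \left(-67427\right) \frac{291}{11384899} = - \frac{19621257}{11384899}$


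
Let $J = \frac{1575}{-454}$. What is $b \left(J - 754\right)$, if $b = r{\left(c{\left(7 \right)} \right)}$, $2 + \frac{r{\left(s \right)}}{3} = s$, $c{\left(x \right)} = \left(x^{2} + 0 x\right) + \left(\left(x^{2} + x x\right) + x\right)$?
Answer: $- \frac{78407148}{227} \approx -3.4541 \cdot 10^{5}$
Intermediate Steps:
$J = - \frac{1575}{454}$ ($J = 1575 \left(- \frac{1}{454}\right) = - \frac{1575}{454} \approx -3.4692$)
$c{\left(x \right)} = x + 3 x^{2}$ ($c{\left(x \right)} = \left(x^{2} + 0\right) + \left(\left(x^{2} + x^{2}\right) + x\right) = x^{2} + \left(2 x^{2} + x\right) = x^{2} + \left(x + 2 x^{2}\right) = x + 3 x^{2}$)
$r{\left(s \right)} = -6 + 3 s$
$b = 456$ ($b = -6 + 3 \cdot 7 \left(1 + 3 \cdot 7\right) = -6 + 3 \cdot 7 \left(1 + 21\right) = -6 + 3 \cdot 7 \cdot 22 = -6 + 3 \cdot 154 = -6 + 462 = 456$)
$b \left(J - 754\right) = 456 \left(- \frac{1575}{454} - 754\right) = 456 \left(- \frac{343891}{454}\right) = - \frac{78407148}{227}$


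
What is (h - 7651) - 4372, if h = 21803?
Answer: 9780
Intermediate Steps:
(h - 7651) - 4372 = (21803 - 7651) - 4372 = 14152 - 4372 = 9780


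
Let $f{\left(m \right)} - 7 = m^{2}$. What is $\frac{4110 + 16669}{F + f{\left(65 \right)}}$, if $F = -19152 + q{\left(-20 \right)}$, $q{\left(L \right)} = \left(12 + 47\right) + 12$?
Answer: $- \frac{20779}{14849} \approx -1.3994$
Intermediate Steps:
$q{\left(L \right)} = 71$ ($q{\left(L \right)} = 59 + 12 = 71$)
$f{\left(m \right)} = 7 + m^{2}$
$F = -19081$ ($F = -19152 + 71 = -19081$)
$\frac{4110 + 16669}{F + f{\left(65 \right)}} = \frac{4110 + 16669}{-19081 + \left(7 + 65^{2}\right)} = \frac{20779}{-19081 + \left(7 + 4225\right)} = \frac{20779}{-19081 + 4232} = \frac{20779}{-14849} = 20779 \left(- \frac{1}{14849}\right) = - \frac{20779}{14849}$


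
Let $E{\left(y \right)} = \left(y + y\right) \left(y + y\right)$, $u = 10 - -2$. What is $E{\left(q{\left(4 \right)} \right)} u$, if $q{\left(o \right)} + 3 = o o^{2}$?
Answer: $178608$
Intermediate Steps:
$q{\left(o \right)} = -3 + o^{3}$ ($q{\left(o \right)} = -3 + o o^{2} = -3 + o^{3}$)
$u = 12$ ($u = 10 + 2 = 12$)
$E{\left(y \right)} = 4 y^{2}$ ($E{\left(y \right)} = 2 y 2 y = 4 y^{2}$)
$E{\left(q{\left(4 \right)} \right)} u = 4 \left(-3 + 4^{3}\right)^{2} \cdot 12 = 4 \left(-3 + 64\right)^{2} \cdot 12 = 4 \cdot 61^{2} \cdot 12 = 4 \cdot 3721 \cdot 12 = 14884 \cdot 12 = 178608$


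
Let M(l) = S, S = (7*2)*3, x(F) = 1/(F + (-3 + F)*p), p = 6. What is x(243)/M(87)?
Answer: 1/70686 ≈ 1.4147e-5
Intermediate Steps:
x(F) = 1/(-18 + 7*F) (x(F) = 1/(F + (-3 + F)*6) = 1/(F + (-18 + 6*F)) = 1/(-18 + 7*F))
S = 42 (S = 14*3 = 42)
M(l) = 42
x(243)/M(87) = 1/((-18 + 7*243)*42) = (1/42)/(-18 + 1701) = (1/42)/1683 = (1/1683)*(1/42) = 1/70686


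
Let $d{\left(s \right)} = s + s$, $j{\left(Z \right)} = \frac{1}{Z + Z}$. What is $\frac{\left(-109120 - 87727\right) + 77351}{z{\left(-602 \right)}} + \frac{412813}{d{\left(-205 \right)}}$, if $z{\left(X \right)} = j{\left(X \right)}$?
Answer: $\frac{58987592627}{410} \approx 1.4387 \cdot 10^{8}$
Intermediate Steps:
$j{\left(Z \right)} = \frac{1}{2 Z}$
$z{\left(X \right)} = \frac{1}{2 X}$
$d{\left(s \right)} = 2 s$
$\frac{\left(-109120 - 87727\right) + 77351}{z{\left(-602 \right)}} + \frac{412813}{d{\left(-205 \right)}} = \frac{\left(-109120 - 87727\right) + 77351}{\frac{1}{2} \frac{1}{-602}} + \frac{412813}{2 \left(-205\right)} = \frac{-196847 + 77351}{\frac{1}{2} \left(- \frac{1}{602}\right)} + \frac{412813}{-410} = - \frac{119496}{- \frac{1}{1204}} + 412813 \left(- \frac{1}{410}\right) = \left(-119496\right) \left(-1204\right) - \frac{412813}{410} = 143873184 - \frac{412813}{410} = \frac{58987592627}{410}$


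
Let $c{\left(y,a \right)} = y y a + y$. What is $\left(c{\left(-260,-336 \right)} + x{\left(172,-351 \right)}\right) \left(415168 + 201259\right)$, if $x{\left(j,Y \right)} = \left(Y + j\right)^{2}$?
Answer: $-13981685640713$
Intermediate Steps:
$c{\left(y,a \right)} = y + a y^{2}$ ($c{\left(y,a \right)} = y^{2} a + y = a y^{2} + y = y + a y^{2}$)
$\left(c{\left(-260,-336 \right)} + x{\left(172,-351 \right)}\right) \left(415168 + 201259\right) = \left(- 260 \left(1 - -87360\right) + \left(-351 + 172\right)^{2}\right) \left(415168 + 201259\right) = \left(- 260 \left(1 + 87360\right) + \left(-179\right)^{2}\right) 616427 = \left(\left(-260\right) 87361 + 32041\right) 616427 = \left(-22713860 + 32041\right) 616427 = \left(-22681819\right) 616427 = -13981685640713$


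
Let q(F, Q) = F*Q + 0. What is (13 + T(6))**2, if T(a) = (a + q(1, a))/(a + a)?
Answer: 196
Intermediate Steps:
q(F, Q) = F*Q
T(a) = 1 (T(a) = (a + 1*a)/(a + a) = (a + a)/((2*a)) = (2*a)*(1/(2*a)) = 1)
(13 + T(6))**2 = (13 + 1)**2 = 14**2 = 196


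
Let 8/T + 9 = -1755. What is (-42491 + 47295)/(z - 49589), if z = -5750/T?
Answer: 2402/609143 ≈ 0.0039432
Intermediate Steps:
T = -2/441 (T = 8/(-9 - 1755) = 8/(-1764) = 8*(-1/1764) = -2/441 ≈ -0.0045351)
z = 1267875 (z = -5750/(-2/441) = -5750*(-441/2) = 1267875)
(-42491 + 47295)/(z - 49589) = (-42491 + 47295)/(1267875 - 49589) = 4804/1218286 = 4804*(1/1218286) = 2402/609143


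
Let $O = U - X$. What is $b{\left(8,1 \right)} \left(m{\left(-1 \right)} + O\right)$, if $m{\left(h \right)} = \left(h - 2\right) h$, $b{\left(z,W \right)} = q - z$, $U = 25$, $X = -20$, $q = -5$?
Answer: $-624$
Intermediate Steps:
$b{\left(z,W \right)} = -5 - z$
$O = 45$ ($O = 25 - -20 = 25 + 20 = 45$)
$m{\left(h \right)} = h \left(-2 + h\right)$ ($m{\left(h \right)} = \left(-2 + h\right) h = h \left(-2 + h\right)$)
$b{\left(8,1 \right)} \left(m{\left(-1 \right)} + O\right) = \left(-5 - 8\right) \left(- (-2 - 1) + 45\right) = \left(-5 - 8\right) \left(\left(-1\right) \left(-3\right) + 45\right) = - 13 \left(3 + 45\right) = \left(-13\right) 48 = -624$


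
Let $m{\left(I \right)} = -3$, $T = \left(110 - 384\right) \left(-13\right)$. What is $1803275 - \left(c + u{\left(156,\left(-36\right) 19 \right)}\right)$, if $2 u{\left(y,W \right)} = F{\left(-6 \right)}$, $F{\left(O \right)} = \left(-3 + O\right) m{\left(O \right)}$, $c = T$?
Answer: $\frac{3599399}{2} \approx 1.7997 \cdot 10^{6}$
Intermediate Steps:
$T = 3562$ ($T = \left(-274\right) \left(-13\right) = 3562$)
$c = 3562$
$F{\left(O \right)} = 9 - 3 O$ ($F{\left(O \right)} = \left(-3 + O\right) \left(-3\right) = 9 - 3 O$)
$u{\left(y,W \right)} = \frac{27}{2}$ ($u{\left(y,W \right)} = \frac{9 - -18}{2} = \frac{9 + 18}{2} = \frac{1}{2} \cdot 27 = \frac{27}{2}$)
$1803275 - \left(c + u{\left(156,\left(-36\right) 19 \right)}\right) = 1803275 - \left(3562 + \frac{27}{2}\right) = 1803275 - \frac{7151}{2} = \frac{3599399}{2}$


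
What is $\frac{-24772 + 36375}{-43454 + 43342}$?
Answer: $- \frac{11603}{112} \approx -103.6$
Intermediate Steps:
$\frac{-24772 + 36375}{-43454 + 43342} = \frac{11603}{-112} = 11603 \left(- \frac{1}{112}\right) = - \frac{11603}{112}$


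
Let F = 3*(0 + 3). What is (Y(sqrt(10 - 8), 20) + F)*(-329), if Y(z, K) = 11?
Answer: -6580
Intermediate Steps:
F = 9 (F = 3*3 = 9)
(Y(sqrt(10 - 8), 20) + F)*(-329) = (11 + 9)*(-329) = 20*(-329) = -6580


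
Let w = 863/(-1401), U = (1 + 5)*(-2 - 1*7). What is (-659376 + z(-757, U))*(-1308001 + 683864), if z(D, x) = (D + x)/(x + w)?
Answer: 31489170371137797/76517 ≈ 4.1153e+11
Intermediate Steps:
U = -54 (U = 6*(-2 - 7) = 6*(-9) = -54)
w = -863/1401 (w = 863*(-1/1401) = -863/1401 ≈ -0.61599)
z(D, x) = (D + x)/(-863/1401 + x) (z(D, x) = (D + x)/(x - 863/1401) = (D + x)/(-863/1401 + x))
(-659376 + z(-757, U))*(-1308001 + 683864) = (-659376 + 1401*(-757 - 54)/(-863 + 1401*(-54)))*(-1308001 + 683864) = (-659376 + 1401*(-811)/(-863 - 75654))*(-624137) = (-659376 + 1401*(-811)/(-76517))*(-624137) = (-659376 + 1401*(-1/76517)*(-811))*(-624137) = (-659376 + 1136211/76517)*(-624137) = -50452337181/76517*(-624137) = 31489170371137797/76517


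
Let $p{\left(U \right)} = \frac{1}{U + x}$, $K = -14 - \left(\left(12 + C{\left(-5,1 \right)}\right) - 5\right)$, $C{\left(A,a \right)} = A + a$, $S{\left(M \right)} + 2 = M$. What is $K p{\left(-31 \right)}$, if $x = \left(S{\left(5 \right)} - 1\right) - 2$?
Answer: $\frac{17}{31} \approx 0.54839$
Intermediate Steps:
$S{\left(M \right)} = -2 + M$
$x = 0$ ($x = \left(\left(-2 + 5\right) - 1\right) - 2 = \left(3 - 1\right) - 2 = 2 - 2 = 0$)
$K = -17$ ($K = -14 - \left(\left(12 + \left(-5 + 1\right)\right) - 5\right) = -14 - \left(\left(12 - 4\right) - 5\right) = -14 - \left(8 - 5\right) = -14 - 3 = -17$)
$p{\left(U \right)} = \frac{1}{U}$ ($p{\left(U \right)} = \frac{1}{U + 0} = \frac{1}{U}$)
$K p{\left(-31 \right)} = - \frac{17}{-31} = \left(-17\right) \left(- \frac{1}{31}\right) = \frac{17}{31}$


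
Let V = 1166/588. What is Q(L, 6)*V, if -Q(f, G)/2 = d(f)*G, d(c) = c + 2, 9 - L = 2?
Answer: -10494/49 ≈ -214.16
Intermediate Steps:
L = 7 (L = 9 - 1*2 = 9 - 2 = 7)
d(c) = 2 + c
Q(f, G) = -2*G*(2 + f) (Q(f, G) = -2*(2 + f)*G = -2*G*(2 + f))
V = 583/294 (V = 1166*(1/588) = 583/294 ≈ 1.9830)
Q(L, 6)*V = -2*6*(2 + 7)*(583/294) = -2*6*9*(583/294) = -108*583/294 = -10494/49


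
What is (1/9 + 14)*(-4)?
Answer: -508/9 ≈ -56.444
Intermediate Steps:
(1/9 + 14)*(-4) = (127/9)*(-4) = -508/9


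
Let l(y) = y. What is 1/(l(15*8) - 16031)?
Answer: -1/15911 ≈ -6.2850e-5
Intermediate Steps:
1/(l(15*8) - 16031) = 1/(15*8 - 16031) = 1/(120 - 16031) = 1/(-15911) = -1/15911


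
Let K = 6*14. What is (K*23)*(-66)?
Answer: -127512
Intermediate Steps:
K = 84
(K*23)*(-66) = (84*23)*(-66) = 1932*(-66) = -127512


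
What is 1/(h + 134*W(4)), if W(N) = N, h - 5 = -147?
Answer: 1/394 ≈ 0.0025381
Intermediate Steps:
h = -142 (h = 5 - 147 = -142)
1/(h + 134*W(4)) = 1/(-142 + 134*4) = 1/(-142 + 536) = 1/394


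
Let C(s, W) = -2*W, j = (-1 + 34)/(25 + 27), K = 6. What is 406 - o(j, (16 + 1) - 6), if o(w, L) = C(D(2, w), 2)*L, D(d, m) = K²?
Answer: 450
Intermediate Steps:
D(d, m) = 36 (D(d, m) = 6² = 36)
j = 33/52 ≈ 0.63461
o(w, L) = -4*L (o(w, L) = (-2*2)*L = -4*L)
406 - o(j, (16 + 1) - 6) = 406 - (-4)*((16 + 1) - 6) = 406 - (-4)*(17 - 6) = 406 - (-4)*11 = 406 - 1*(-44) = 406 + 44 = 450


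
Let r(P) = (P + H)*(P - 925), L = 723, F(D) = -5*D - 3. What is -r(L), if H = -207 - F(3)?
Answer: 107868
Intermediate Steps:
F(D) = -3 - 5*D
H = -189 (H = -207 - (-3 - 5*3) = -207 - (-3 - 15) = -207 - 1*(-18) = -207 + 18 = -189)
r(P) = (-925 + P)*(-189 + P) (r(P) = (P - 189)*(P - 925) = (-189 + P)*(-925 + P) = (-925 + P)*(-189 + P))
-r(L) = -(174825 + 723**2 - 1114*723) = -(174825 + 522729 - 805422) = -1*(-107868) = 107868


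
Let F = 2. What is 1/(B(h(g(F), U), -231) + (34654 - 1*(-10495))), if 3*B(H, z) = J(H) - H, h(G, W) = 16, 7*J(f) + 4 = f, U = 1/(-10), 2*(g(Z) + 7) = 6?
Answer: 21/948029 ≈ 2.2151e-5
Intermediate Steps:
g(Z) = -4 (g(Z) = -7 + (½)*6 = -7 + 3 = -4)
U = -⅒ ≈ -0.10000
J(f) = -4/7 + f/7
B(H, z) = -4/21 - 2*H/7 (B(H, z) = ((-4/7 + H/7) - H)/3 = (-4/7 - 6*H/7)/3 = -4/21 - 2*H/7)
1/(B(h(g(F), U), -231) + (34654 - 1*(-10495))) = 1/((-4/21 - 2/7*16) + (34654 - 1*(-10495))) = 1/((-4/21 - 32/7) + (34654 + 10495)) = 1/(-100/21 + 45149) = 1/(948029/21) = 21/948029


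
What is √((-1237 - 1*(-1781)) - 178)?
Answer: √366 ≈ 19.131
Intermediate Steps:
√((-1237 - 1*(-1781)) - 178) = √((-1237 + 1781) - 178) = √(544 - 178) = √366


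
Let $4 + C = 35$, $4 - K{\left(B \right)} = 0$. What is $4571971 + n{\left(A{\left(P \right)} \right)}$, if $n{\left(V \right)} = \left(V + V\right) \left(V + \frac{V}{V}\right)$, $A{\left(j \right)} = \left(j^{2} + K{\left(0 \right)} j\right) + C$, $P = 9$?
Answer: $4616075$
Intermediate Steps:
$K{\left(B \right)} = 4$ ($K{\left(B \right)} = 4 - 0 = 4 + 0 = 4$)
$C = 31$ ($C = -4 + 35 = 31$)
$A{\left(j \right)} = 31 + j^{2} + 4 j$ ($A{\left(j \right)} = \left(j^{2} + 4 j\right) + 31 = 31 + j^{2} + 4 j$)
$n{\left(V \right)} = 2 V \left(1 + V\right)$ ($n{\left(V \right)} = 2 V \left(V + 1\right) = 2 V \left(1 + V\right)$)
$4571971 + n{\left(A{\left(P \right)} \right)} = 4571971 + 2 \left(31 + 9^{2} + 4 \cdot 9\right) \left(1 + \left(31 + 9^{2} + 4 \cdot 9\right)\right) = 4571971 + 2 \left(31 + 81 + 36\right) \left(1 + \left(31 + 81 + 36\right)\right) = 4571971 + 2 \cdot 148 \left(1 + 148\right) = 4571971 + 2 \cdot 148 \cdot 149 = 4571971 + 44104 = 4616075$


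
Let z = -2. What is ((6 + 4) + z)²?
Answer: 64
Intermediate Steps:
((6 + 4) + z)² = ((6 + 4) - 2)² = (10 - 2)² = 8² = 64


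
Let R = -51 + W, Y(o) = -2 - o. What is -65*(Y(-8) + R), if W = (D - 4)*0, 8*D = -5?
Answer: 2925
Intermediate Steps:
D = -5/8 (D = (1/8)*(-5) = -5/8 ≈ -0.62500)
W = 0 (W = (-5/8 - 4)*0 = -37/8*0 = 0)
R = -51 (R = -51 + 0 = -51)
-65*(Y(-8) + R) = -65*((-2 - 1*(-8)) - 51) = -65*((-2 + 8) - 51) = -65*(6 - 51) = -65*(-45) = 2925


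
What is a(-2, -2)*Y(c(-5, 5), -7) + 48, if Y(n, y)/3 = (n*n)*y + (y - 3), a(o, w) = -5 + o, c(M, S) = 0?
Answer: 258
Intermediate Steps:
Y(n, y) = -9 + 3*y + 3*y*n**2 (Y(n, y) = 3*((n*n)*y + (y - 3)) = 3*(n**2*y + (-3 + y)) = 3*(y*n**2 + (-3 + y)) = 3*(-3 + y + y*n**2) = -9 + 3*y + 3*y*n**2)
a(-2, -2)*Y(c(-5, 5), -7) + 48 = (-5 - 2)*(-9 + 3*(-7) + 3*(-7)*0**2) + 48 = -7*(-9 - 21 + 3*(-7)*0) + 48 = -7*(-9 - 21 + 0) + 48 = -7*(-30) + 48 = 210 + 48 = 258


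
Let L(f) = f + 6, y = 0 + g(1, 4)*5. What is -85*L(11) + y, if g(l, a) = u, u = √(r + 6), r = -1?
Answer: -1445 + 5*√5 ≈ -1433.8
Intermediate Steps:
u = √5 (u = √(-1 + 6) = √5 ≈ 2.2361)
g(l, a) = √5
y = 5*√5 (y = 0 + √5*5 = 0 + 5*√5 = 5*√5 ≈ 11.180)
L(f) = 6 + f
-85*L(11) + y = -85*(6 + 11) + 5*√5 = -85*17 + 5*√5 = -1445 + 5*√5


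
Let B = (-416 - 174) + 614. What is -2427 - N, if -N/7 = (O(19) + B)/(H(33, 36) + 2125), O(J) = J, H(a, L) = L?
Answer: -5244446/2161 ≈ -2426.9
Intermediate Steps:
B = 24 (B = -590 + 614 = 24)
N = -301/2161 (N = -7*(19 + 24)/(36 + 2125) = -301/2161 ≈ -0.13929)
-2427 - N = -2427 - 1*(-301/2161) = -2427 + 301/2161 = -5244446/2161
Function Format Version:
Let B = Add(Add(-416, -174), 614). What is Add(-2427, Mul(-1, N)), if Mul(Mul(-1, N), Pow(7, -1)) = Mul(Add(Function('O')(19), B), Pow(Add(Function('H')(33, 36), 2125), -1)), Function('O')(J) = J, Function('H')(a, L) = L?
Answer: Rational(-5244446, 2161) ≈ -2426.9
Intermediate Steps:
B = 24 (B = Add(-590, 614) = 24)
N = Rational(-301, 2161) (N = Mul(-7, Mul(Add(19, 24), Pow(Add(36, 2125), -1))) = Mul(-7, Mul(43, Pow(2161, -1))) = Mul(-7, Mul(43, Rational(1, 2161))) = Mul(-7, Rational(43, 2161)) = Rational(-301, 2161) ≈ -0.13929)
Add(-2427, Mul(-1, N)) = Add(-2427, Mul(-1, Rational(-301, 2161))) = Add(-2427, Rational(301, 2161)) = Rational(-5244446, 2161)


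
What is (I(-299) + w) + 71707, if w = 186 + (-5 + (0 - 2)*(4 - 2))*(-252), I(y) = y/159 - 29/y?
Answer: 3525603311/47541 ≈ 74159.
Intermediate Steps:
I(y) = -29/y + y/159 (I(y) = y*(1/159) - 29/y = y/159 - 29/y = -29/y + y/159)
w = 2454 (w = 186 + (-5 - 2*2)*(-252) = 186 + (-5 - 4)*(-252) = 186 - 9*(-252) = 186 + 2268 = 2454)
(I(-299) + w) + 71707 = ((-29/(-299) + (1/159)*(-299)) + 2454) + 71707 = ((-29*(-1/299) - 299/159) + 2454) + 71707 = ((29/299 - 299/159) + 2454) + 71707 = (-84790/47541 + 2454) + 71707 = 116580824/47541 + 71707 = 3525603311/47541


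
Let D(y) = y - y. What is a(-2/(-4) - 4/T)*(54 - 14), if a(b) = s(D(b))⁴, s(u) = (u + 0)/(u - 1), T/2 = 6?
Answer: 0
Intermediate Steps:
T = 12 (T = 2*6 = 12)
D(y) = 0
s(u) = u/(-1 + u)
a(b) = 0 (a(b) = (0/(-1 + 0))⁴ = (0/(-1))⁴ = (0*(-1))⁴ = 0⁴ = 0)
a(-2/(-4) - 4/T)*(54 - 14) = 0*(54 - 14) = 0*40 = 0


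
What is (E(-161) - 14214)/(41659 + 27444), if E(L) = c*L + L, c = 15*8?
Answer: -33695/69103 ≈ -0.48761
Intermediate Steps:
c = 120
E(L) = 121*L (E(L) = 120*L + L = 121*L)
(E(-161) - 14214)/(41659 + 27444) = (121*(-161) - 14214)/(41659 + 27444) = (-19481 - 14214)/69103 = -33695*1/69103 = -33695/69103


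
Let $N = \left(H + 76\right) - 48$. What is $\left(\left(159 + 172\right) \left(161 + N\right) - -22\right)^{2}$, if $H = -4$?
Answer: $3752420049$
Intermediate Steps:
$N = 24$ ($N = \left(-4 + 76\right) - 48 = 72 - 48 = 24$)
$\left(\left(159 + 172\right) \left(161 + N\right) - -22\right)^{2} = \left(\left(159 + 172\right) \left(161 + 24\right) - -22\right)^{2} = \left(331 \cdot 185 + \left(-54 + 76\right)\right)^{2} = \left(61235 + 22\right)^{2} = 61257^{2} = 3752420049$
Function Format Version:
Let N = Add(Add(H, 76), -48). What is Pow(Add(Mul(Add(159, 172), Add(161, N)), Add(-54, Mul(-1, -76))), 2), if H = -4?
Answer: 3752420049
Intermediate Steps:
N = 24 (N = Add(Add(-4, 76), -48) = Add(72, -48) = 24)
Pow(Add(Mul(Add(159, 172), Add(161, N)), Add(-54, Mul(-1, -76))), 2) = Pow(Add(Mul(Add(159, 172), Add(161, 24)), Add(-54, Mul(-1, -76))), 2) = Pow(Add(Mul(331, 185), Add(-54, 76)), 2) = Pow(Add(61235, 22), 2) = Pow(61257, 2) = 3752420049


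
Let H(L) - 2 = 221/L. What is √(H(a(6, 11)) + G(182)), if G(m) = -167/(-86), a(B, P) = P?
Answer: √21507310/946 ≈ 4.9023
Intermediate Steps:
G(m) = 167/86 (G(m) = -167*(-1/86) = 167/86)
H(L) = 2 + 221/L
√(H(a(6, 11)) + G(182)) = √((2 + 221/11) + 167/86) = √(243/11 + 167/86) = √(22735/946) = √21507310/946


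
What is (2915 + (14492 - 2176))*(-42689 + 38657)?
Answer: -61411392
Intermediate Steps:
(2915 + (14492 - 2176))*(-42689 + 38657) = (2915 + 12316)*(-4032) = 15231*(-4032) = -61411392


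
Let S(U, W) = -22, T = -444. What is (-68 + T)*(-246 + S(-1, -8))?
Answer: 137216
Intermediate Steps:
(-68 + T)*(-246 + S(-1, -8)) = (-68 - 444)*(-246 - 22) = -512*(-268) = 137216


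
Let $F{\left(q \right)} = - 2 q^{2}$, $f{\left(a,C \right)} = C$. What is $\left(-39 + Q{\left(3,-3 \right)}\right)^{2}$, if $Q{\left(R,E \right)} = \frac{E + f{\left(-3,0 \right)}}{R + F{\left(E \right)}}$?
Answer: $\frac{37636}{25} \approx 1505.4$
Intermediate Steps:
$Q{\left(R,E \right)} = \frac{E}{R - 2 E^{2}}$ ($Q{\left(R,E \right)} = \frac{E + 0}{R - 2 E^{2}} = \frac{E}{R - 2 E^{2}}$)
$\left(-39 + Q{\left(3,-3 \right)}\right)^{2} = \left(-39 - - \frac{3}{\left(-1\right) 3 + 2 \left(-3\right)^{2}}\right)^{2} = \left(-39 - - \frac{3}{-3 + 2 \cdot 9}\right)^{2} = \left(-39 - - \frac{3}{-3 + 18}\right)^{2} = \left(-39 - - \frac{3}{15}\right)^{2} = \left(-39 - \left(-3\right) \frac{1}{15}\right)^{2} = \left(-39 + \frac{1}{5}\right)^{2} = \left(- \frac{194}{5}\right)^{2} = \frac{37636}{25}$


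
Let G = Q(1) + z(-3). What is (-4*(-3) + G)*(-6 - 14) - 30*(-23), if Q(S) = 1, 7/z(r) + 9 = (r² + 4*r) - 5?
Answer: 7450/17 ≈ 438.24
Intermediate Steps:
z(r) = 7/(-14 + r² + 4*r) (z(r) = 7/(-9 + ((r² + 4*r) - 5)) = 7/(-9 + (-5 + r² + 4*r)) = 7/(-14 + r² + 4*r))
G = 10/17 (G = 1 + 7/(-14 + (-3)² + 4*(-3)) = 1 + 7/(-14 + 9 - 12) = 1 + 7/(-17) = 1 + 7*(-1/17) = 1 - 7/17 = 10/17 ≈ 0.58823)
(-4*(-3) + G)*(-6 - 14) - 30*(-23) = (-4*(-3) + 10/17)*(-6 - 14) - 30*(-23) = (12 + 10/17)*(-20) + 690 = (214/17)*(-20) + 690 = -4280/17 + 690 = 7450/17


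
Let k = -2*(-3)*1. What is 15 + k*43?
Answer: 273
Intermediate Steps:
k = 6 (k = 6*1 = 6)
15 + k*43 = 15 + 6*43 = 15 + 258 = 273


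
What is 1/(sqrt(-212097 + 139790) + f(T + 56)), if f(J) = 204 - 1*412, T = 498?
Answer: -208/115571 - I*sqrt(72307)/115571 ≈ -0.0017998 - 0.0023267*I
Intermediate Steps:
f(J) = -208 (f(J) = 204 - 412 = -208)
1/(sqrt(-212097 + 139790) + f(T + 56)) = 1/(sqrt(-212097 + 139790) - 208) = 1/(sqrt(-72307) - 208) = 1/(I*sqrt(72307) - 208) = 1/(-208 + I*sqrt(72307))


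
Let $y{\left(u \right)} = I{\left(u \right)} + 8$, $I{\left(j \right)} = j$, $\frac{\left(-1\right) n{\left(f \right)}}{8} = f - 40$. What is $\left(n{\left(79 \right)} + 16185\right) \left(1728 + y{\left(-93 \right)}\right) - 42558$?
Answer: $26036781$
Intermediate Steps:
$n{\left(f \right)} = 320 - 8 f$ ($n{\left(f \right)} = - 8 \left(f - 40\right) = - 8 \left(-40 + f\right) = 320 - 8 f$)
$y{\left(u \right)} = 8 + u$ ($y{\left(u \right)} = u + 8 = 8 + u$)
$\left(n{\left(79 \right)} + 16185\right) \left(1728 + y{\left(-93 \right)}\right) - 42558 = \left(\left(320 - 632\right) + 16185\right) \left(1728 + \left(8 - 93\right)\right) - 42558 = \left(\left(320 - 632\right) + 16185\right) \left(1728 - 85\right) - 42558 = \left(-312 + 16185\right) 1643 - 42558 = 15873 \cdot 1643 - 42558 = 26079339 - 42558 = 26036781$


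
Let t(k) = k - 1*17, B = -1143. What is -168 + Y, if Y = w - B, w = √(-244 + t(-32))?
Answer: 975 + I*√293 ≈ 975.0 + 17.117*I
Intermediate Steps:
t(k) = -17 + k (t(k) = k - 17 = -17 + k)
w = I*√293 (w = √(-244 + (-17 - 32)) = √(-244 - 49) = √(-293) = I*√293 ≈ 17.117*I)
Y = 1143 + I*√293 (Y = I*√293 - 1*(-1143) = I*√293 + 1143 = 1143 + I*√293 ≈ 1143.0 + 17.117*I)
-168 + Y = -168 + (1143 + I*√293) = 975 + I*√293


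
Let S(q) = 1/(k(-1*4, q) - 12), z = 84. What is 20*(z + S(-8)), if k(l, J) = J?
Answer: 1679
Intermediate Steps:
S(q) = 1/(-12 + q) (S(q) = 1/(q - 12) = 1/(-12 + q))
20*(z + S(-8)) = 20*(84 + 1/(-12 - 8)) = 20*(84 + 1/(-20)) = 20*(84 - 1/20) = 20*(1679/20) = 1679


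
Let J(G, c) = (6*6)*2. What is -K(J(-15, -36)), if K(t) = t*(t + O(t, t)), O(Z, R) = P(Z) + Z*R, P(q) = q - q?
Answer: -378432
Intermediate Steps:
P(q) = 0
J(G, c) = 72 (J(G, c) = 36*2 = 72)
O(Z, R) = R*Z (O(Z, R) = 0 + Z*R = 0 + R*Z = R*Z)
K(t) = t*(t + t**2) (K(t) = t*(t + t*t) = t*(t + t**2))
-K(J(-15, -36)) = -72**2*(1 + 72) = -5184*73 = -1*378432 = -378432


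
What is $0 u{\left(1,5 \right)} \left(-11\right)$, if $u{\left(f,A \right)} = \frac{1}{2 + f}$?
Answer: $0$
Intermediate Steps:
$0 u{\left(1,5 \right)} \left(-11\right) = \frac{0}{2 + 1} \left(-11\right) = \frac{0}{3} \left(-11\right) = 0 \cdot \frac{1}{3} \left(-11\right) = 0 \left(-11\right) = 0$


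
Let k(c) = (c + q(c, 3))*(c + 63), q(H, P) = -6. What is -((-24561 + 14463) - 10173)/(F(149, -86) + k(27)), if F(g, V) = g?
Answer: 20271/2039 ≈ 9.9416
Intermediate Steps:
k(c) = (-6 + c)*(63 + c) (k(c) = (c - 6)*(c + 63) = (-6 + c)*(63 + c))
-((-24561 + 14463) - 10173)/(F(149, -86) + k(27)) = -((-24561 + 14463) - 10173)/(149 + (-378 + 27**2 + 57*27)) = -(-10098 - 10173)/(149 + (-378 + 729 + 1539)) = -(-20271)/(149 + 1890) = -(-20271)/2039 = -1*(-20271/2039) = 20271/2039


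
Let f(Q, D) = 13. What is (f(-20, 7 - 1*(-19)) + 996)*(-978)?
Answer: -986802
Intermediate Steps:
(f(-20, 7 - 1*(-19)) + 996)*(-978) = (13 + 996)*(-978) = 1009*(-978) = -986802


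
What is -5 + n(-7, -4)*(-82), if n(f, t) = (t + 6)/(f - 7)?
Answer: 47/7 ≈ 6.7143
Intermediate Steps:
n(f, t) = (6 + t)/(-7 + f)
-5 + n(-7, -4)*(-82) = -5 + ((6 - 4)/(-7 - 7))*(-82) = -5 + (2/(-14))*(-82) = -5 - 1/14*2*(-82) = -5 - ⅐*(-82) = -5 + 82/7 = 47/7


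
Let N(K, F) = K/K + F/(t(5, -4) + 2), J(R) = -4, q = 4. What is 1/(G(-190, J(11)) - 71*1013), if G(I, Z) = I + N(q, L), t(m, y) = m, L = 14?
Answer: -1/72110 ≈ -1.3868e-5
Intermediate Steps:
N(K, F) = 1 + F/7 (N(K, F) = K/K + F/(5 + 2) = 1 + F/7)
G(I, Z) = 3 + I (G(I, Z) = I + (1 + (⅐)*14) = I + (1 + 2) = I + 3 = 3 + I)
1/(G(-190, J(11)) - 71*1013) = 1/((3 - 190) - 71*1013) = 1/(-187 - 71923) = 1/(-72110) = -1/72110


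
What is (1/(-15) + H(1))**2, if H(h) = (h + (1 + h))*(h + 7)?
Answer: 128881/225 ≈ 572.80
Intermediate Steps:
H(h) = (1 + 2*h)*(7 + h)
(1/(-15) + H(1))**2 = (1/(-15) + (7 + 2*1**2 + 15*1))**2 = (-1/15 + (7 + 2*1 + 15))**2 = (-1/15 + (7 + 2 + 15))**2 = (-1/15 + 24)**2 = (359/15)**2 = 128881/225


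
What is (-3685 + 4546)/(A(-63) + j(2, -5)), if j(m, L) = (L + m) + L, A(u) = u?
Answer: -861/71 ≈ -12.127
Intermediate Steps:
j(m, L) = m + 2*L
(-3685 + 4546)/(A(-63) + j(2, -5)) = (-3685 + 4546)/(-63 + (2 + 2*(-5))) = 861/(-63 + (2 - 10)) = 861/(-63 - 8) = 861/(-71) = 861*(-1/71) = -861/71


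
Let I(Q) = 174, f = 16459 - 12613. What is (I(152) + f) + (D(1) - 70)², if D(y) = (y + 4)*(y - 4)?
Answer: 11245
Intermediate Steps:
f = 3846
D(y) = (-4 + y)*(4 + y) (D(y) = (4 + y)*(-4 + y) = (-4 + y)*(4 + y))
(I(152) + f) + (D(1) - 70)² = (174 + 3846) + ((-16 + 1²) - 70)² = 4020 + ((-16 + 1) - 70)² = 4020 + (-15 - 70)² = 4020 + (-85)² = 4020 + 7225 = 11245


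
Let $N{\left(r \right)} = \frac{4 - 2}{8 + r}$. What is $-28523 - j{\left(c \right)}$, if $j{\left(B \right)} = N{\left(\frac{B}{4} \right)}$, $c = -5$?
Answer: $- \frac{770129}{27} \approx -28523.0$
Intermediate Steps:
$N{\left(r \right)} = \frac{2}{8 + r}$
$j{\left(B \right)} = \frac{2}{8 + \frac{B}{4}}$
$-28523 - j{\left(c \right)} = -28523 - \frac{8}{32 - 5} = -28523 - \frac{8}{27} = - \frac{770129}{27}$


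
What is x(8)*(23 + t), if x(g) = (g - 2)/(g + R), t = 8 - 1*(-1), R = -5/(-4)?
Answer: 768/37 ≈ 20.757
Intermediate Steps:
R = 5/4 (R = -5*(-1/4) = 5/4 ≈ 1.2500)
t = 9 (t = 8 + 1 = 9)
x(g) = (-2 + g)/(5/4 + g) (x(g) = (g - 2)/(g + 5/4) = (-2 + g)/(5/4 + g))
x(8)*(23 + t) = (4*(-2 + 8)/(5 + 4*8))*(23 + 9) = (4*6/(5 + 32))*32 = (4*6/37)*32 = (4*(1/37)*6)*32 = (24/37)*32 = 768/37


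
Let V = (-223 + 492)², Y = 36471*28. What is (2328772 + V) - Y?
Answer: 1379945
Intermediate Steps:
Y = 1021188
V = 72361 (V = 269² = 72361)
(2328772 + V) - Y = (2328772 + 72361) - 1*1021188 = 2401133 - 1021188 = 1379945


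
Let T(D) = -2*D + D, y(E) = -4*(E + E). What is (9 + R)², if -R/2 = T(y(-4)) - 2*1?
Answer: 5929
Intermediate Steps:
y(E) = -8*E
T(D) = -D
R = 68 (R = -2*(-(-8)*(-4) - 2*1) = -2*(-1*32 - 2) = -2*(-32 - 2) = -2*(-34) = 68)
(9 + R)² = (9 + 68)² = 77² = 5929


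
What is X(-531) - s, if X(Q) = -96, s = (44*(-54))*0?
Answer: -96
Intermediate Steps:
s = 0 (s = -2376*0 = 0)
X(-531) - s = -96 - 1*0 = -96 + 0 = -96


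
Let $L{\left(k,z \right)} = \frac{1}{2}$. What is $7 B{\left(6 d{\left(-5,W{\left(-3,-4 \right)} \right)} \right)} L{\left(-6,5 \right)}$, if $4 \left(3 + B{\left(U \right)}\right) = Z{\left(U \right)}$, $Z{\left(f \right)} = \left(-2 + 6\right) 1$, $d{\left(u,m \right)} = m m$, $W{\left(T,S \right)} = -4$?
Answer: $-7$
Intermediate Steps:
$d{\left(u,m \right)} = m^{2}$
$Z{\left(f \right)} = 4$ ($Z{\left(f \right)} = 4 \cdot 1 = 4$)
$B{\left(U \right)} = -2$ ($B{\left(U \right)} = -3 + \frac{1}{4} \cdot 4 = -3 + 1 = -2$)
$L{\left(k,z \right)} = \frac{1}{2}$
$7 B{\left(6 d{\left(-5,W{\left(-3,-4 \right)} \right)} \right)} L{\left(-6,5 \right)} = 7 \left(-2\right) \frac{1}{2} = \left(-14\right) \frac{1}{2} = -7$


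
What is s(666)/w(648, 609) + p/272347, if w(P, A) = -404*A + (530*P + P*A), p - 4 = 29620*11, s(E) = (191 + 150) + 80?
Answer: 160431795751/134004528492 ≈ 1.1972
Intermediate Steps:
s(E) = 421 (s(E) = 341 + 80 = 421)
p = 325824 (p = 4 + 29620*11 = 4 + 325820 = 325824)
w(P, A) = -404*A + 530*P + A*P (w(P, A) = -404*A + (530*P + A*P) = -404*A + 530*P + A*P)
s(666)/w(648, 609) + p/272347 = 421/(-404*609 + 530*648 + 609*648) + 325824/272347 = 421/(-246036 + 343440 + 394632) + 325824*(1/272347) = 421/492036 + 325824/272347 = 160431795751/134004528492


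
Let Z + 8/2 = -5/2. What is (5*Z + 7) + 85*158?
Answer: 26809/2 ≈ 13405.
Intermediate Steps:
Z = -13/2 (Z = -4 - 5/2 = -13/2 ≈ -6.5000)
(5*Z + 7) + 85*158 = (5*(-13/2) + 7) + 85*158 = (-65/2 + 7) + 13430 = -51/2 + 13430 = 26809/2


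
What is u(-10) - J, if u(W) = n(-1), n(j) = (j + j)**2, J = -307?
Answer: 311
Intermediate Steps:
n(j) = 4*j**2 (n(j) = (2*j)**2 = 4*j**2)
u(W) = 4 (u(W) = 4*(-1)**2 = 4*1 = 4)
u(-10) - J = 4 - 1*(-307) = 4 + 307 = 311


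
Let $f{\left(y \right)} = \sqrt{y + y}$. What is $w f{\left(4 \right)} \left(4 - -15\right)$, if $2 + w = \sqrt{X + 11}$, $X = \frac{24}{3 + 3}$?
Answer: $38 \sqrt{2} \left(-2 + \sqrt{15}\right) \approx 100.65$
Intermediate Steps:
$X = 4$ ($X = \frac{24}{6} = 24 \cdot \frac{1}{6} = 4$)
$w = -2 + \sqrt{15}$ ($w = -2 + \sqrt{4 + 11} = -2 + \sqrt{15} \approx 1.873$)
$f{\left(y \right)} = \sqrt{2} \sqrt{y}$ ($f{\left(y \right)} = \sqrt{2 y} = \sqrt{2} \sqrt{y}$)
$w f{\left(4 \right)} \left(4 - -15\right) = \left(-2 + \sqrt{15}\right) \sqrt{2} \sqrt{4} \left(4 - -15\right) = \left(-2 + \sqrt{15}\right) \sqrt{2} \cdot 2 \left(4 + 15\right) = \left(-2 + \sqrt{15}\right) 2 \sqrt{2} \cdot 19 = 2 \sqrt{2} \left(-2 + \sqrt{15}\right) 19 = 38 \sqrt{2} \left(-2 + \sqrt{15}\right)$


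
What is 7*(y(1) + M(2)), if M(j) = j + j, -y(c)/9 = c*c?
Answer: -35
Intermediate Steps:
y(c) = -9*c² (y(c) = -9*c*c = -9*c²)
M(j) = 2*j
7*(y(1) + M(2)) = 7*(-9*1² + 2*2) = 7*(-9*1 + 4) = 7*(-9 + 4) = 7*(-5) = -35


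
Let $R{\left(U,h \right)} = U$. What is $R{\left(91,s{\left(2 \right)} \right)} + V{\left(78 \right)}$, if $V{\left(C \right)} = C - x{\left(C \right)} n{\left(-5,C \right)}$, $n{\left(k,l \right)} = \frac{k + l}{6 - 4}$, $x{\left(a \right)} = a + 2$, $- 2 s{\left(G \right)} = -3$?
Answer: $-2751$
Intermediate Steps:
$s{\left(G \right)} = \frac{3}{2}$ ($s{\left(G \right)} = \left(- \frac{1}{2}\right) \left(-3\right) = \frac{3}{2}$)
$x{\left(a \right)} = 2 + a$
$n{\left(k,l \right)} = \frac{k}{2} + \frac{l}{2}$ ($n{\left(k,l \right)} = \frac{k + l}{2} = \left(k + l\right) \frac{1}{2} = \frac{k}{2} + \frac{l}{2}$)
$V{\left(C \right)} = C - \left(2 + C\right) \left(- \frac{5}{2} + \frac{C}{2}\right)$ ($V{\left(C \right)} = C - \left(2 + C\right) \left(\frac{1}{2} \left(-5\right) + \frac{C}{2}\right) = C - \left(2 + C\right) \left(- \frac{5}{2} + \frac{C}{2}\right)$)
$R{\left(91,s{\left(2 \right)} \right)} + V{\left(78 \right)} = 91 + \left(5 - \frac{78^{2}}{2} + \frac{5}{2} \cdot 78\right) = 91 + \left(5 - 3042 + 195\right) = 91 - 2842 = -2751$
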